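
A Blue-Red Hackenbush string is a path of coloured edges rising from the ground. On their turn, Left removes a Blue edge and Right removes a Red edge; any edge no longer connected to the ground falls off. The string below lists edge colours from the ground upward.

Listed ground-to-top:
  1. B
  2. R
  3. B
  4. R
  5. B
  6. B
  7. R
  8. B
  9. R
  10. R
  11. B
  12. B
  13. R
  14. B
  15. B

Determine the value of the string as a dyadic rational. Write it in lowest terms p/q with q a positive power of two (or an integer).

11575/16384

Prefix values for B R B R B B R B R R B B R B B via {L|R} + simplicity:
B: Left { 0 }, Right {  } gives simplest 1
BR: Left { 0 }, Right { 1 } gives simplest 1/2
BRB: Left { 0 1/2 }, Right { 1 } gives simplest 3/4
BRBR: Left { 0 1/2 }, Right { 3/4 1 } gives simplest 5/8
BRBRB: Left { 0 1/2 5/8 }, Right { 3/4 1 } gives simplest 11/16
BRBRBB: Left { 0 1/2 5/8 11/16 }, Right { 3/4 1 } gives simplest 23/32
BRBRBBR: Left { 0 1/2 5/8 11/16 }, Right { 23/32 3/4 1 } gives simplest 45/64
BRBRBBRB: Left { 0 1/2 5/8 11/16 45/64 }, Right { 23/32 3/4 1 } gives simplest 91/128
BRBRBBRBR: Left { 0 1/2 5/8 11/16 45/64 }, Right { 91/128 23/32 3/4 1 } gives simplest 181/256
BRBRBBRBRR: Left { 0 1/2 5/8 11/16 45/64 }, Right { 181/256 91/128 23/32 3/4 1 } gives simplest 361/512
BRBRBBRBRRB: Left { 0 1/2 5/8 11/16 45/64 361/512 }, Right { 181/256 91/128 23/32 3/4 1 } gives simplest 723/1024
BRBRBBRBRRBB: Left { 0 1/2 5/8 11/16 45/64 361/512 723/1024 }, Right { 181/256 91/128 23/32 3/4 1 } gives simplest 1447/2048
BRBRBBRBRRBBR: Left { 0 1/2 5/8 11/16 45/64 361/512 723/1024 }, Right { 1447/2048 181/256 91/128 23/32 3/4 1 } gives simplest 2893/4096
BRBRBBRBRRBBRB: Left { 0 1/2 5/8 11/16 45/64 361/512 723/1024 2893/4096 }, Right { 1447/2048 181/256 91/128 23/32 3/4 1 } gives simplest 5787/8192
BRBRBBRBRRBBRBB: Left { 0 1/2 5/8 11/16 45/64 361/512 723/1024 2893/4096 5787/8192 }, Right { 1447/2048 181/256 91/128 23/32 3/4 1 } gives simplest 11575/16384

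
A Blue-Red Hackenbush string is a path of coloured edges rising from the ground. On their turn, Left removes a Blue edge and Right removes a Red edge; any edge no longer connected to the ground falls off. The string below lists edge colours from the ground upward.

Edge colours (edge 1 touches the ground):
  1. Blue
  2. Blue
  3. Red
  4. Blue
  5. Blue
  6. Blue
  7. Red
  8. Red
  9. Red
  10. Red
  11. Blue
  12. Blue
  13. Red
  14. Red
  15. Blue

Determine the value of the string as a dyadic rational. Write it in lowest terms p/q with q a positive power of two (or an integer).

15411/8192

value_1 [B]  L=[0]  R=[∅]  so 1
value_2 [BB]  L=[0; 1]  R=[∅]  so 2
value_3 [BBR]  L=[0; 1]  R=[2]  so 3/2
value_4 [BBRB]  L=[0; 1; 3/2]  R=[2]  so 7/4
value_5 [BBRBB]  L=[0; 1; 3/2; 7/4]  R=[2]  so 15/8
value_6 [BBRBBB]  L=[0; 1; 3/2; 7/4; 15/8]  R=[2]  so 31/16
value_7 [BBRBBBR]  L=[0; 1; 3/2; 7/4; 15/8]  R=[31/16; 2]  so 61/32
value_8 [BBRBBBRR]  L=[0; 1; 3/2; 7/4; 15/8]  R=[61/32; 31/16; 2]  so 121/64
value_9 [BBRBBBRRR]  L=[0; 1; 3/2; 7/4; 15/8]  R=[121/64; 61/32; 31/16; 2]  so 241/128
value_10 [BBRBBBRRRR]  L=[0; 1; 3/2; 7/4; 15/8]  R=[241/128; 121/64; 61/32; 31/16; 2]  so 481/256
value_11 [BBRBBBRRRRB]  L=[0; 1; 3/2; 7/4; 15/8; 481/256]  R=[241/128; 121/64; 61/32; 31/16; 2]  so 963/512
value_12 [BBRBBBRRRRBB]  L=[0; 1; 3/2; 7/4; 15/8; 481/256; 963/512]  R=[241/128; 121/64; 61/32; 31/16; 2]  so 1927/1024
value_13 [BBRBBBRRRRBBR]  L=[0; 1; 3/2; 7/4; 15/8; 481/256; 963/512]  R=[1927/1024; 241/128; 121/64; 61/32; 31/16; 2]  so 3853/2048
value_14 [BBRBBBRRRRBBRR]  L=[0; 1; 3/2; 7/4; 15/8; 481/256; 963/512]  R=[3853/2048; 1927/1024; 241/128; 121/64; 61/32; 31/16; 2]  so 7705/4096
value_15 [BBRBBBRRRRBBRRB]  L=[0; 1; 3/2; 7/4; 15/8; 481/256; 963/512; 7705/4096]  R=[3853/2048; 1927/1024; 241/128; 121/64; 61/32; 31/16; 2]  so 15411/8192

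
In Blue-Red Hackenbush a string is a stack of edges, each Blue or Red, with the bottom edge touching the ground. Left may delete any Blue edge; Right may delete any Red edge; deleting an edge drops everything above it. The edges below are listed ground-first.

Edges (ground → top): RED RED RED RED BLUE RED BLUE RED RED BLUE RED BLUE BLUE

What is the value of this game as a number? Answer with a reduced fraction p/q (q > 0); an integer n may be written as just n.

-1897/512

Prefix values for RED RED RED RED BLUE RED BLUE RED RED BLUE RED BLUE BLUE via {L|R} + simplicity:
edge 1 of 13 (RED): { ∅ | 0 } => -1
edge 2 of 13 (RED): { ∅ | -1, 0 } => -2
edge 3 of 13 (RED): { ∅ | -2, -1, 0 } => -3
edge 4 of 13 (RED): { ∅ | -3, -2, -1, 0 } => -4
edge 5 of 13 (BLUE): { -4 | -3, -2, -1, 0 } => -7/2
edge 6 of 13 (RED): { -4 | -7/2, -3, -2, -1, 0 } => -15/4
edge 7 of 13 (BLUE): { -4, -15/4 | -7/2, -3, -2, -1, 0 } => -29/8
edge 8 of 13 (RED): { -4, -15/4 | -29/8, -7/2, -3, -2, -1, 0 } => -59/16
edge 9 of 13 (RED): { -4, -15/4 | -59/16, -29/8, -7/2, -3, -2, -1, 0 } => -119/32
edge 10 of 13 (BLUE): { -4, -15/4, -119/32 | -59/16, -29/8, -7/2, -3, -2, -1, 0 } => -237/64
edge 11 of 13 (RED): { -4, -15/4, -119/32 | -237/64, -59/16, -29/8, -7/2, -3, -2, -1, 0 } => -475/128
edge 12 of 13 (BLUE): { -4, -15/4, -119/32, -475/128 | -237/64, -59/16, -29/8, -7/2, -3, -2, -1, 0 } => -949/256
edge 13 of 13 (BLUE): { -4, -15/4, -119/32, -475/128, -949/256 | -237/64, -59/16, -29/8, -7/2, -3, -2, -1, 0 } => -1897/512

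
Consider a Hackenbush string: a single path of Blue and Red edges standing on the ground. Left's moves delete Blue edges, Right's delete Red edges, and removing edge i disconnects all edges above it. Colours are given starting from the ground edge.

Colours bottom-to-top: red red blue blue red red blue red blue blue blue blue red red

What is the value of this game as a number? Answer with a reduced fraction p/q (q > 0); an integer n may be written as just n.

Recurse on prefixes of the 14-edge string red red blue blue red red blue red blue blue blue blue red red:
edge 1 of 14 (red): { · | 0 } so -1
edge 2 of 14 (red): { · | -1,0 } so -2
edge 3 of 14 (blue): { -2 | -1,0 } so -3/2
edge 4 of 14 (blue): { -2,-3/2 | -1,0 } so -5/4
edge 5 of 14 (red): { -2,-3/2 | -5/4,-1,0 } so -11/8
edge 6 of 14 (red): { -2,-3/2 | -11/8,-5/4,-1,0 } so -23/16
edge 7 of 14 (blue): { -2,-3/2,-23/16 | -11/8,-5/4,-1,0 } so -45/32
edge 8 of 14 (red): { -2,-3/2,-23/16 | -45/32,-11/8,-5/4,-1,0 } so -91/64
edge 9 of 14 (blue): { -2,-3/2,-23/16,-91/64 | -45/32,-11/8,-5/4,-1,0 } so -181/128
edge 10 of 14 (blue): { -2,-3/2,-23/16,-91/64,-181/128 | -45/32,-11/8,-5/4,-1,0 } so -361/256
edge 11 of 14 (blue): { -2,-3/2,-23/16,-91/64,-181/128,-361/256 | -45/32,-11/8,-5/4,-1,0 } so -721/512
edge 12 of 14 (blue): { -2,-3/2,-23/16,-91/64,-181/128,-361/256,-721/512 | -45/32,-11/8,-5/4,-1,0 } so -1441/1024
edge 13 of 14 (red): { -2,-3/2,-23/16,-91/64,-181/128,-361/256,-721/512 | -1441/1024,-45/32,-11/8,-5/4,-1,0 } so -2883/2048
edge 14 of 14 (red): { -2,-3/2,-23/16,-91/64,-181/128,-361/256,-721/512 | -2883/2048,-1441/1024,-45/32,-11/8,-5/4,-1,0 } so -5767/4096

-5767/4096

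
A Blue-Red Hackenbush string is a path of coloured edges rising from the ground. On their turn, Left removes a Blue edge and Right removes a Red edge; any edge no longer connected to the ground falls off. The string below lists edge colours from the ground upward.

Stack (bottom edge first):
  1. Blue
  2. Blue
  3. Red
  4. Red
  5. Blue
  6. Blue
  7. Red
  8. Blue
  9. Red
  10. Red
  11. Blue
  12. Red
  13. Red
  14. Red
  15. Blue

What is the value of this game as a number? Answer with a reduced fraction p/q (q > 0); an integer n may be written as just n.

step 1: add Blue to get B; options L={ 0 } R={ none } gives 1
step 2: add Blue to get BB; options L={ 0 1 } R={ none } gives 2
step 3: add Red to get BBR; options L={ 0 1 } R={ 2 } gives 3/2
step 4: add Red to get BBRR; options L={ 0 1 } R={ 3/2 2 } gives 5/4
step 5: add Blue to get BBRRB; options L={ 0 1 5/4 } R={ 3/2 2 } gives 11/8
step 6: add Blue to get BBRRBB; options L={ 0 1 5/4 11/8 } R={ 3/2 2 } gives 23/16
step 7: add Red to get BBRRBBR; options L={ 0 1 5/4 11/8 } R={ 23/16 3/2 2 } gives 45/32
step 8: add Blue to get BBRRBBRB; options L={ 0 1 5/4 11/8 45/32 } R={ 23/16 3/2 2 } gives 91/64
step 9: add Red to get BBRRBBRBR; options L={ 0 1 5/4 11/8 45/32 } R={ 91/64 23/16 3/2 2 } gives 181/128
step 10: add Red to get BBRRBBRBRR; options L={ 0 1 5/4 11/8 45/32 } R={ 181/128 91/64 23/16 3/2 2 } gives 361/256
step 11: add Blue to get BBRRBBRBRRB; options L={ 0 1 5/4 11/8 45/32 361/256 } R={ 181/128 91/64 23/16 3/2 2 } gives 723/512
step 12: add Red to get BBRRBBRBRRBR; options L={ 0 1 5/4 11/8 45/32 361/256 } R={ 723/512 181/128 91/64 23/16 3/2 2 } gives 1445/1024
step 13: add Red to get BBRRBBRBRRBRR; options L={ 0 1 5/4 11/8 45/32 361/256 } R={ 1445/1024 723/512 181/128 91/64 23/16 3/2 2 } gives 2889/2048
step 14: add Red to get BBRRBBRBRRBRRR; options L={ 0 1 5/4 11/8 45/32 361/256 } R={ 2889/2048 1445/1024 723/512 181/128 91/64 23/16 3/2 2 } gives 5777/4096
step 15: add Blue to get BBRRBBRBRRBRRRB; options L={ 0 1 5/4 11/8 45/32 361/256 5777/4096 } R={ 2889/2048 1445/1024 723/512 181/128 91/64 23/16 3/2 2 } gives 11555/8192

11555/8192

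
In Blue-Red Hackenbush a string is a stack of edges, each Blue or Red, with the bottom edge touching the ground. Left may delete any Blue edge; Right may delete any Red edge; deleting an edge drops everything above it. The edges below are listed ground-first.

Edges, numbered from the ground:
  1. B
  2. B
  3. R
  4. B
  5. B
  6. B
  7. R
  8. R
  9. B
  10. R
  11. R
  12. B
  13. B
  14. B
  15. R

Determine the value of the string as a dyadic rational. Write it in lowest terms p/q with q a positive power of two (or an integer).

15517/8192

B: Left { 0 }, Right { ∅ } = simplest 1
BB: Left { 0,1 }, Right { ∅ } = simplest 2
BBR: Left { 0,1 }, Right { 2 } = simplest 3/2
BBRB: Left { 0,1,3/2 }, Right { 2 } = simplest 7/4
BBRBB: Left { 0,1,3/2,7/4 }, Right { 2 } = simplest 15/8
BBRBBB: Left { 0,1,3/2,7/4,15/8 }, Right { 2 } = simplest 31/16
BBRBBBR: Left { 0,1,3/2,7/4,15/8 }, Right { 31/16,2 } = simplest 61/32
BBRBBBRR: Left { 0,1,3/2,7/4,15/8 }, Right { 61/32,31/16,2 } = simplest 121/64
BBRBBBRRB: Left { 0,1,3/2,7/4,15/8,121/64 }, Right { 61/32,31/16,2 } = simplest 243/128
BBRBBBRRBR: Left { 0,1,3/2,7/4,15/8,121/64 }, Right { 243/128,61/32,31/16,2 } = simplest 485/256
BBRBBBRRBRR: Left { 0,1,3/2,7/4,15/8,121/64 }, Right { 485/256,243/128,61/32,31/16,2 } = simplest 969/512
BBRBBBRRBRRB: Left { 0,1,3/2,7/4,15/8,121/64,969/512 }, Right { 485/256,243/128,61/32,31/16,2 } = simplest 1939/1024
BBRBBBRRBRRBB: Left { 0,1,3/2,7/4,15/8,121/64,969/512,1939/1024 }, Right { 485/256,243/128,61/32,31/16,2 } = simplest 3879/2048
BBRBBBRRBRRBBB: Left { 0,1,3/2,7/4,15/8,121/64,969/512,1939/1024,3879/2048 }, Right { 485/256,243/128,61/32,31/16,2 } = simplest 7759/4096
BBRBBBRRBRRBBBR: Left { 0,1,3/2,7/4,15/8,121/64,969/512,1939/1024,3879/2048 }, Right { 7759/4096,485/256,243/128,61/32,31/16,2 } = simplest 15517/8192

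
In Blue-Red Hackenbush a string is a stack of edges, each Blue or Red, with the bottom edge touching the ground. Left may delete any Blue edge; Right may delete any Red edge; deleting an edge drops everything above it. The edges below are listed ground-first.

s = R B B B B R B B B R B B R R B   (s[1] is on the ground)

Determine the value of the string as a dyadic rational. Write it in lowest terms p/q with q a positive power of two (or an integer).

Prefix values for R B B B B R B B B R B B R R B via {L|R} + simplicity:
R: Left { · }, Right { 0 } => simplest -1
RB: Left { -1 }, Right { 0 } => simplest -1/2
RBB: Left { -1,-1/2 }, Right { 0 } => simplest -1/4
RBBB: Left { -1,-1/2,-1/4 }, Right { 0 } => simplest -1/8
RBBBB: Left { -1,-1/2,-1/4,-1/8 }, Right { 0 } => simplest -1/16
RBBBBR: Left { -1,-1/2,-1/4,-1/8 }, Right { -1/16,0 } => simplest -3/32
RBBBBRB: Left { -1,-1/2,-1/4,-1/8,-3/32 }, Right { -1/16,0 } => simplest -5/64
RBBBBRBB: Left { -1,-1/2,-1/4,-1/8,-3/32,-5/64 }, Right { -1/16,0 } => simplest -9/128
RBBBBRBBB: Left { -1,-1/2,-1/4,-1/8,-3/32,-5/64,-9/128 }, Right { -1/16,0 } => simplest -17/256
RBBBBRBBBR: Left { -1,-1/2,-1/4,-1/8,-3/32,-5/64,-9/128 }, Right { -17/256,-1/16,0 } => simplest -35/512
RBBBBRBBBRB: Left { -1,-1/2,-1/4,-1/8,-3/32,-5/64,-9/128,-35/512 }, Right { -17/256,-1/16,0 } => simplest -69/1024
RBBBBRBBBRBB: Left { -1,-1/2,-1/4,-1/8,-3/32,-5/64,-9/128,-35/512,-69/1024 }, Right { -17/256,-1/16,0 } => simplest -137/2048
RBBBBRBBBRBBR: Left { -1,-1/2,-1/4,-1/8,-3/32,-5/64,-9/128,-35/512,-69/1024 }, Right { -137/2048,-17/256,-1/16,0 } => simplest -275/4096
RBBBBRBBBRBBRR: Left { -1,-1/2,-1/4,-1/8,-3/32,-5/64,-9/128,-35/512,-69/1024 }, Right { -275/4096,-137/2048,-17/256,-1/16,0 } => simplest -551/8192
RBBBBRBBBRBBRRB: Left { -1,-1/2,-1/4,-1/8,-3/32,-5/64,-9/128,-35/512,-69/1024,-551/8192 }, Right { -275/4096,-137/2048,-17/256,-1/16,0 } => simplest -1101/16384

-1101/16384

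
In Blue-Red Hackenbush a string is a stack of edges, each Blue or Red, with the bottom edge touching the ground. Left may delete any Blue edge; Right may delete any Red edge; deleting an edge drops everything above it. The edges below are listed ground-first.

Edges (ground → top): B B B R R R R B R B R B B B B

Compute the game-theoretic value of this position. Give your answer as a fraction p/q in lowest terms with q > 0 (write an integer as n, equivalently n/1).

v(B) = { 0 | · } = 1
v(BB) = { 0,1 | · } = 2
v(BBB) = { 0,1,2 | · } = 3
v(BBBR) = { 0,1,2 | 3 } = 5/2
v(BBBRR) = { 0,1,2 | 5/2,3 } = 9/4
v(BBBRRR) = { 0,1,2 | 9/4,5/2,3 } = 17/8
v(BBBRRRR) = { 0,1,2 | 17/8,9/4,5/2,3 } = 33/16
v(BBBRRRRB) = { 0,1,2,33/16 | 17/8,9/4,5/2,3 } = 67/32
v(BBBRRRRBR) = { 0,1,2,33/16 | 67/32,17/8,9/4,5/2,3 } = 133/64
v(BBBRRRRBRB) = { 0,1,2,33/16,133/64 | 67/32,17/8,9/4,5/2,3 } = 267/128
v(BBBRRRRBRBR) = { 0,1,2,33/16,133/64 | 267/128,67/32,17/8,9/4,5/2,3 } = 533/256
v(BBBRRRRBRBRB) = { 0,1,2,33/16,133/64,533/256 | 267/128,67/32,17/8,9/4,5/2,3 } = 1067/512
v(BBBRRRRBRBRBB) = { 0,1,2,33/16,133/64,533/256,1067/512 | 267/128,67/32,17/8,9/4,5/2,3 } = 2135/1024
v(BBBRRRRBRBRBBB) = { 0,1,2,33/16,133/64,533/256,1067/512,2135/1024 | 267/128,67/32,17/8,9/4,5/2,3 } = 4271/2048
v(BBBRRRRBRBRBBBB) = { 0,1,2,33/16,133/64,533/256,1067/512,2135/1024,4271/2048 | 267/128,67/32,17/8,9/4,5/2,3 } = 8543/4096

8543/4096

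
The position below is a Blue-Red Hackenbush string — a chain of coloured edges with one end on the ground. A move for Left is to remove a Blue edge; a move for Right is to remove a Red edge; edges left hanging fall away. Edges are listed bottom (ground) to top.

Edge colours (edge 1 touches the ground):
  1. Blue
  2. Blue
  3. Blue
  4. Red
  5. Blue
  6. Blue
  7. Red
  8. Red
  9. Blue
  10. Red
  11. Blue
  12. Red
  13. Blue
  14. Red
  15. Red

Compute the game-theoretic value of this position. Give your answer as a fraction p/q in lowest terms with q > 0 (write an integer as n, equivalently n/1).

edge 1 of 15 (Blue): { 0 | none } = 1
edge 2 of 15 (Blue): { 0,1 | none } = 2
edge 3 of 15 (Blue): { 0,1,2 | none } = 3
edge 4 of 15 (Red): { 0,1,2 | 3 } = 5/2
edge 5 of 15 (Blue): { 0,1,2,5/2 | 3 } = 11/4
edge 6 of 15 (Blue): { 0,1,2,5/2,11/4 | 3 } = 23/8
edge 7 of 15 (Red): { 0,1,2,5/2,11/4 | 23/8,3 } = 45/16
edge 8 of 15 (Red): { 0,1,2,5/2,11/4 | 45/16,23/8,3 } = 89/32
edge 9 of 15 (Blue): { 0,1,2,5/2,11/4,89/32 | 45/16,23/8,3 } = 179/64
edge 10 of 15 (Red): { 0,1,2,5/2,11/4,89/32 | 179/64,45/16,23/8,3 } = 357/128
edge 11 of 15 (Blue): { 0,1,2,5/2,11/4,89/32,357/128 | 179/64,45/16,23/8,3 } = 715/256
edge 12 of 15 (Red): { 0,1,2,5/2,11/4,89/32,357/128 | 715/256,179/64,45/16,23/8,3 } = 1429/512
edge 13 of 15 (Blue): { 0,1,2,5/2,11/4,89/32,357/128,1429/512 | 715/256,179/64,45/16,23/8,3 } = 2859/1024
edge 14 of 15 (Red): { 0,1,2,5/2,11/4,89/32,357/128,1429/512 | 2859/1024,715/256,179/64,45/16,23/8,3 } = 5717/2048
edge 15 of 15 (Red): { 0,1,2,5/2,11/4,89/32,357/128,1429/512 | 5717/2048,2859/1024,715/256,179/64,45/16,23/8,3 } = 11433/4096

11433/4096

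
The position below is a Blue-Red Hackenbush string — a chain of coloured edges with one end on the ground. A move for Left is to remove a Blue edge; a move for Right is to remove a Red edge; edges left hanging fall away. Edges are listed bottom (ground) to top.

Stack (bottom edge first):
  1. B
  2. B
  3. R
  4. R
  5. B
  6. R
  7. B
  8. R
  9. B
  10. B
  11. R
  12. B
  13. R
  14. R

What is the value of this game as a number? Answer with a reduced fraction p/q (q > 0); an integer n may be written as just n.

5481/4096

1 of 14 · B · max L 0 · min R +∞ so 1
2 of 14 · BB · max L 1 · min R +∞ so 2
3 of 14 · BBR · max L 1 · min R 2 so 3/2
4 of 14 · BBRR · max L 1 · min R 3/2 so 5/4
5 of 14 · BBRRB · max L 5/4 · min R 3/2 so 11/8
6 of 14 · BBRRBR · max L 5/4 · min R 11/8 so 21/16
7 of 14 · BBRRBRB · max L 21/16 · min R 11/8 so 43/32
8 of 14 · BBRRBRBR · max L 21/16 · min R 43/32 so 85/64
9 of 14 · BBRRBRBRB · max L 85/64 · min R 43/32 so 171/128
10 of 14 · BBRRBRBRBB · max L 171/128 · min R 43/32 so 343/256
11 of 14 · BBRRBRBRBBR · max L 171/128 · min R 343/256 so 685/512
12 of 14 · BBRRBRBRBBRB · max L 685/512 · min R 343/256 so 1371/1024
13 of 14 · BBRRBRBRBBRBR · max L 685/512 · min R 1371/1024 so 2741/2048
14 of 14 · BBRRBRBRBBRBRR · max L 685/512 · min R 2741/2048 so 5481/4096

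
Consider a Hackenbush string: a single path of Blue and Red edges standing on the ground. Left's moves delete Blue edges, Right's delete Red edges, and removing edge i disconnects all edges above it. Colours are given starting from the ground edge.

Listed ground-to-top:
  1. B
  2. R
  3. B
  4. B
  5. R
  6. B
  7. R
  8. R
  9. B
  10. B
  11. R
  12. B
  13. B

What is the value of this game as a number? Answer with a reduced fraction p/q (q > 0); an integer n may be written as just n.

3383/4096

edge 1 of 13 (B): { 0 | ∅ } => 1
edge 2 of 13 (R): { 0 | 1 } => 1/2
edge 3 of 13 (B): { 0,1/2 | 1 } => 3/4
edge 4 of 13 (B): { 0,1/2,3/4 | 1 } => 7/8
edge 5 of 13 (R): { 0,1/2,3/4 | 7/8,1 } => 13/16
edge 6 of 13 (B): { 0,1/2,3/4,13/16 | 7/8,1 } => 27/32
edge 7 of 13 (R): { 0,1/2,3/4,13/16 | 27/32,7/8,1 } => 53/64
edge 8 of 13 (R): { 0,1/2,3/4,13/16 | 53/64,27/32,7/8,1 } => 105/128
edge 9 of 13 (B): { 0,1/2,3/4,13/16,105/128 | 53/64,27/32,7/8,1 } => 211/256
edge 10 of 13 (B): { 0,1/2,3/4,13/16,105/128,211/256 | 53/64,27/32,7/8,1 } => 423/512
edge 11 of 13 (R): { 0,1/2,3/4,13/16,105/128,211/256 | 423/512,53/64,27/32,7/8,1 } => 845/1024
edge 12 of 13 (B): { 0,1/2,3/4,13/16,105/128,211/256,845/1024 | 423/512,53/64,27/32,7/8,1 } => 1691/2048
edge 13 of 13 (B): { 0,1/2,3/4,13/16,105/128,211/256,845/1024,1691/2048 | 423/512,53/64,27/32,7/8,1 } => 3383/4096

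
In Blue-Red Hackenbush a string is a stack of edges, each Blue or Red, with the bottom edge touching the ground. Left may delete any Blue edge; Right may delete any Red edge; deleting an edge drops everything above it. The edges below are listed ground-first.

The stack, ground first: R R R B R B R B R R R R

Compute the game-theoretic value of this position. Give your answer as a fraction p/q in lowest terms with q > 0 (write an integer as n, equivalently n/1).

-1375/512

Prefix values for R R R B R B R B R R R R via {L|R} + simplicity:
1 of 12 · R · max L −∞ · min R 0 ⇒ -1
2 of 12 · RR · max L −∞ · min R -1 ⇒ -2
3 of 12 · RRR · max L −∞ · min R -2 ⇒ -3
4 of 12 · RRRB · max L -3 · min R -2 ⇒ -5/2
5 of 12 · RRRBR · max L -3 · min R -5/2 ⇒ -11/4
6 of 12 · RRRBRB · max L -11/4 · min R -5/2 ⇒ -21/8
7 of 12 · RRRBRBR · max L -11/4 · min R -21/8 ⇒ -43/16
8 of 12 · RRRBRBRB · max L -43/16 · min R -21/8 ⇒ -85/32
9 of 12 · RRRBRBRBR · max L -43/16 · min R -85/32 ⇒ -171/64
10 of 12 · RRRBRBRBRR · max L -43/16 · min R -171/64 ⇒ -343/128
11 of 12 · RRRBRBRBRRR · max L -43/16 · min R -343/128 ⇒ -687/256
12 of 12 · RRRBRBRBRRRR · max L -43/16 · min R -687/256 ⇒ -1375/512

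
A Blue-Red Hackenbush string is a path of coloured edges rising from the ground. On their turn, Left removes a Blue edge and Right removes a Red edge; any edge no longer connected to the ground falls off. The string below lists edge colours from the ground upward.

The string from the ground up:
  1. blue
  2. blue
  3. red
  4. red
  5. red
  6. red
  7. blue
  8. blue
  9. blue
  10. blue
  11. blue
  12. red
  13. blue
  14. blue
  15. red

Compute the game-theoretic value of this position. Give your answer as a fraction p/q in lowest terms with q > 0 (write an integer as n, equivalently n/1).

Prefix values for blue blue red red red red blue blue blue blue blue red blue blue red via {L|R} + simplicity:
value(b) = { 0 | ∅ } -> 1
value(bb) = { 0, 1 | ∅ } -> 2
value(bbr) = { 0, 1 | 2 } -> 3/2
value(bbrr) = { 0, 1 | 3/2, 2 } -> 5/4
value(bbrrr) = { 0, 1 | 5/4, 3/2, 2 } -> 9/8
value(bbrrrr) = { 0, 1 | 9/8, 5/4, 3/2, 2 } -> 17/16
value(bbrrrrb) = { 0, 1, 17/16 | 9/8, 5/4, 3/2, 2 } -> 35/32
value(bbrrrrbb) = { 0, 1, 17/16, 35/32 | 9/8, 5/4, 3/2, 2 } -> 71/64
value(bbrrrrbbb) = { 0, 1, 17/16, 35/32, 71/64 | 9/8, 5/4, 3/2, 2 } -> 143/128
value(bbrrrrbbbb) = { 0, 1, 17/16, 35/32, 71/64, 143/128 | 9/8, 5/4, 3/2, 2 } -> 287/256
value(bbrrrrbbbbb) = { 0, 1, 17/16, 35/32, 71/64, 143/128, 287/256 | 9/8, 5/4, 3/2, 2 } -> 575/512
value(bbrrrrbbbbbr) = { 0, 1, 17/16, 35/32, 71/64, 143/128, 287/256 | 575/512, 9/8, 5/4, 3/2, 2 } -> 1149/1024
value(bbrrrrbbbbbrb) = { 0, 1, 17/16, 35/32, 71/64, 143/128, 287/256, 1149/1024 | 575/512, 9/8, 5/4, 3/2, 2 } -> 2299/2048
value(bbrrrrbbbbbrbb) = { 0, 1, 17/16, 35/32, 71/64, 143/128, 287/256, 1149/1024, 2299/2048 | 575/512, 9/8, 5/4, 3/2, 2 } -> 4599/4096
value(bbrrrrbbbbbrbbr) = { 0, 1, 17/16, 35/32, 71/64, 143/128, 287/256, 1149/1024, 2299/2048 | 4599/4096, 575/512, 9/8, 5/4, 3/2, 2 } -> 9197/8192

9197/8192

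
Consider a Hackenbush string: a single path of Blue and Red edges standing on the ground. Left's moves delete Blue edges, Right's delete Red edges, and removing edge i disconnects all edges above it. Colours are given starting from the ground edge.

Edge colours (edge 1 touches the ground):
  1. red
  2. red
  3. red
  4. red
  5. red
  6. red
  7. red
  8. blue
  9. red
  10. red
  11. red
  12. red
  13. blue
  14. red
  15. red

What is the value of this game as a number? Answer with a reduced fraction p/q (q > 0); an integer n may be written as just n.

Prefix values for red red red red red red red blue red red red red blue red red via {L|R} + simplicity:
edge 1 of 15 (red): { none | 0 } — -1
edge 2 of 15 (red): { none | -1, 0 } — -2
edge 3 of 15 (red): { none | -2, -1, 0 } — -3
edge 4 of 15 (red): { none | -3, -2, -1, 0 } — -4
edge 5 of 15 (red): { none | -4, -3, -2, -1, 0 } — -5
edge 6 of 15 (red): { none | -5, -4, -3, -2, -1, 0 } — -6
edge 7 of 15 (red): { none | -6, -5, -4, -3, -2, -1, 0 } — -7
edge 8 of 15 (blue): { -7 | -6, -5, -4, -3, -2, -1, 0 } — -13/2
edge 9 of 15 (red): { -7 | -13/2, -6, -5, -4, -3, -2, -1, 0 } — -27/4
edge 10 of 15 (red): { -7 | -27/4, -13/2, -6, -5, -4, -3, -2, -1, 0 } — -55/8
edge 11 of 15 (red): { -7 | -55/8, -27/4, -13/2, -6, -5, -4, -3, -2, -1, 0 } — -111/16
edge 12 of 15 (red): { -7 | -111/16, -55/8, -27/4, -13/2, -6, -5, -4, -3, -2, -1, 0 } — -223/32
edge 13 of 15 (blue): { -7, -223/32 | -111/16, -55/8, -27/4, -13/2, -6, -5, -4, -3, -2, -1, 0 } — -445/64
edge 14 of 15 (red): { -7, -223/32 | -445/64, -111/16, -55/8, -27/4, -13/2, -6, -5, -4, -3, -2, -1, 0 } — -891/128
edge 15 of 15 (red): { -7, -223/32 | -891/128, -445/64, -111/16, -55/8, -27/4, -13/2, -6, -5, -4, -3, -2, -1, 0 } — -1783/256

-1783/256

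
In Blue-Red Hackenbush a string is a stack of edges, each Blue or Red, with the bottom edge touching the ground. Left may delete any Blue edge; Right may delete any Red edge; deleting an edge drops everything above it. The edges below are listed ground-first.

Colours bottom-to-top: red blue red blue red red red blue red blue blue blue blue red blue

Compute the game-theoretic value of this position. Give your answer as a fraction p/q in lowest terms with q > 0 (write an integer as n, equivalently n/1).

-11909/16384

r: Left { (no moves) }, Right { 0 } ⇒ simplest -1
rb: Left { -1 }, Right { 0 } ⇒ simplest -1/2
rbr: Left { -1 }, Right { -1/2; 0 } ⇒ simplest -3/4
rbrb: Left { -1; -3/4 }, Right { -1/2; 0 } ⇒ simplest -5/8
rbrbr: Left { -1; -3/4 }, Right { -5/8; -1/2; 0 } ⇒ simplest -11/16
rbrbrr: Left { -1; -3/4 }, Right { -11/16; -5/8; -1/2; 0 } ⇒ simplest -23/32
rbrbrrr: Left { -1; -3/4 }, Right { -23/32; -11/16; -5/8; -1/2; 0 } ⇒ simplest -47/64
rbrbrrrb: Left { -1; -3/4; -47/64 }, Right { -23/32; -11/16; -5/8; -1/2; 0 } ⇒ simplest -93/128
rbrbrrrbr: Left { -1; -3/4; -47/64 }, Right { -93/128; -23/32; -11/16; -5/8; -1/2; 0 } ⇒ simplest -187/256
rbrbrrrbrb: Left { -1; -3/4; -47/64; -187/256 }, Right { -93/128; -23/32; -11/16; -5/8; -1/2; 0 } ⇒ simplest -373/512
rbrbrrrbrbb: Left { -1; -3/4; -47/64; -187/256; -373/512 }, Right { -93/128; -23/32; -11/16; -5/8; -1/2; 0 } ⇒ simplest -745/1024
rbrbrrrbrbbb: Left { -1; -3/4; -47/64; -187/256; -373/512; -745/1024 }, Right { -93/128; -23/32; -11/16; -5/8; -1/2; 0 } ⇒ simplest -1489/2048
rbrbrrrbrbbbb: Left { -1; -3/4; -47/64; -187/256; -373/512; -745/1024; -1489/2048 }, Right { -93/128; -23/32; -11/16; -5/8; -1/2; 0 } ⇒ simplest -2977/4096
rbrbrrrbrbbbbr: Left { -1; -3/4; -47/64; -187/256; -373/512; -745/1024; -1489/2048 }, Right { -2977/4096; -93/128; -23/32; -11/16; -5/8; -1/2; 0 } ⇒ simplest -5955/8192
rbrbrrrbrbbbbrb: Left { -1; -3/4; -47/64; -187/256; -373/512; -745/1024; -1489/2048; -5955/8192 }, Right { -2977/4096; -93/128; -23/32; -11/16; -5/8; -1/2; 0 } ⇒ simplest -11909/16384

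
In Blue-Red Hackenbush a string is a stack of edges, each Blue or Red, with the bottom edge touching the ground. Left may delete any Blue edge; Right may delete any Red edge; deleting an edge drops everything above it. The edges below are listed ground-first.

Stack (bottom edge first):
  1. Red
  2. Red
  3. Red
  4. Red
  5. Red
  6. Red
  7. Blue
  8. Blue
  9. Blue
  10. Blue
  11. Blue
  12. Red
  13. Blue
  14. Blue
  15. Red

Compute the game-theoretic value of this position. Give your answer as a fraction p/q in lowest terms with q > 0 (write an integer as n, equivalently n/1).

-2579/512

edge 1 of 15 (Red): {  | 0 } -> -1
edge 2 of 15 (Red): {  | -1 0 } -> -2
edge 3 of 15 (Red): {  | -2 -1 0 } -> -3
edge 4 of 15 (Red): {  | -3 -2 -1 0 } -> -4
edge 5 of 15 (Red): {  | -4 -3 -2 -1 0 } -> -5
edge 6 of 15 (Red): {  | -5 -4 -3 -2 -1 0 } -> -6
edge 7 of 15 (Blue): { -6 | -5 -4 -3 -2 -1 0 } -> -11/2
edge 8 of 15 (Blue): { -6 -11/2 | -5 -4 -3 -2 -1 0 } -> -21/4
edge 9 of 15 (Blue): { -6 -11/2 -21/4 | -5 -4 -3 -2 -1 0 } -> -41/8
edge 10 of 15 (Blue): { -6 -11/2 -21/4 -41/8 | -5 -4 -3 -2 -1 0 } -> -81/16
edge 11 of 15 (Blue): { -6 -11/2 -21/4 -41/8 -81/16 | -5 -4 -3 -2 -1 0 } -> -161/32
edge 12 of 15 (Red): { -6 -11/2 -21/4 -41/8 -81/16 | -161/32 -5 -4 -3 -2 -1 0 } -> -323/64
edge 13 of 15 (Blue): { -6 -11/2 -21/4 -41/8 -81/16 -323/64 | -161/32 -5 -4 -3 -2 -1 0 } -> -645/128
edge 14 of 15 (Blue): { -6 -11/2 -21/4 -41/8 -81/16 -323/64 -645/128 | -161/32 -5 -4 -3 -2 -1 0 } -> -1289/256
edge 15 of 15 (Red): { -6 -11/2 -21/4 -41/8 -81/16 -323/64 -645/128 | -1289/256 -161/32 -5 -4 -3 -2 -1 0 } -> -2579/512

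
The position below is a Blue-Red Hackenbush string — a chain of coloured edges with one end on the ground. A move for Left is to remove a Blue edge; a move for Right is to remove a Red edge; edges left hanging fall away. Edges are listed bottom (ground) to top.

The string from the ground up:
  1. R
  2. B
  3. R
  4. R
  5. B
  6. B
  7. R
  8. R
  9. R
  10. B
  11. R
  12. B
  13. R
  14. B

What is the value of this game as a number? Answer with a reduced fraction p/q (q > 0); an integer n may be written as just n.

Build v(s[:k]) for k = 1..14, string s = R B R R B B R R R B R B R B.
v_1 [R]  L=[(no moves)]  R=[0]  ⇒ -1
v_2 [RB]  L=[-1]  R=[0]  ⇒ -1/2
v_3 [RBR]  L=[-1]  R=[-1/2,0]  ⇒ -3/4
v_4 [RBRR]  L=[-1]  R=[-3/4,-1/2,0]  ⇒ -7/8
v_5 [RBRRB]  L=[-1,-7/8]  R=[-3/4,-1/2,0]  ⇒ -13/16
v_6 [RBRRBB]  L=[-1,-7/8,-13/16]  R=[-3/4,-1/2,0]  ⇒ -25/32
v_7 [RBRRBBR]  L=[-1,-7/8,-13/16]  R=[-25/32,-3/4,-1/2,0]  ⇒ -51/64
v_8 [RBRRBBRR]  L=[-1,-7/8,-13/16]  R=[-51/64,-25/32,-3/4,-1/2,0]  ⇒ -103/128
v_9 [RBRRBBRRR]  L=[-1,-7/8,-13/16]  R=[-103/128,-51/64,-25/32,-3/4,-1/2,0]  ⇒ -207/256
v_10 [RBRRBBRRRB]  L=[-1,-7/8,-13/16,-207/256]  R=[-103/128,-51/64,-25/32,-3/4,-1/2,0]  ⇒ -413/512
v_11 [RBRRBBRRRBR]  L=[-1,-7/8,-13/16,-207/256]  R=[-413/512,-103/128,-51/64,-25/32,-3/4,-1/2,0]  ⇒ -827/1024
v_12 [RBRRBBRRRBRB]  L=[-1,-7/8,-13/16,-207/256,-827/1024]  R=[-413/512,-103/128,-51/64,-25/32,-3/4,-1/2,0]  ⇒ -1653/2048
v_13 [RBRRBBRRRBRBR]  L=[-1,-7/8,-13/16,-207/256,-827/1024]  R=[-1653/2048,-413/512,-103/128,-51/64,-25/32,-3/4,-1/2,0]  ⇒ -3307/4096
v_14 [RBRRBBRRRBRBRB]  L=[-1,-7/8,-13/16,-207/256,-827/1024,-3307/4096]  R=[-1653/2048,-413/512,-103/128,-51/64,-25/32,-3/4,-1/2,0]  ⇒ -6613/8192

-6613/8192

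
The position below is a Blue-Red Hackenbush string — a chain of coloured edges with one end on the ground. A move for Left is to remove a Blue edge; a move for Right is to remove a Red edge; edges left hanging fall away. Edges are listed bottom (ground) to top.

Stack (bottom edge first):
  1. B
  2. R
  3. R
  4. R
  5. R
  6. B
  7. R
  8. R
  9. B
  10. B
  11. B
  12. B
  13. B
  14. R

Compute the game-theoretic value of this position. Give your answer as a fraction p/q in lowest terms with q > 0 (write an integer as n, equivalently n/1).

G_1 [B]  L=[0]  R=[—]  => 1
G_2 [BR]  L=[0]  R=[1]  => 1/2
G_3 [BRR]  L=[0]  R=[1/2,1]  => 1/4
G_4 [BRRR]  L=[0]  R=[1/4,1/2,1]  => 1/8
G_5 [BRRRR]  L=[0]  R=[1/8,1/4,1/2,1]  => 1/16
G_6 [BRRRRB]  L=[0,1/16]  R=[1/8,1/4,1/2,1]  => 3/32
G_7 [BRRRRBR]  L=[0,1/16]  R=[3/32,1/8,1/4,1/2,1]  => 5/64
G_8 [BRRRRBRR]  L=[0,1/16]  R=[5/64,3/32,1/8,1/4,1/2,1]  => 9/128
G_9 [BRRRRBRRB]  L=[0,1/16,9/128]  R=[5/64,3/32,1/8,1/4,1/2,1]  => 19/256
G_10 [BRRRRBRRBB]  L=[0,1/16,9/128,19/256]  R=[5/64,3/32,1/8,1/4,1/2,1]  => 39/512
G_11 [BRRRRBRRBBB]  L=[0,1/16,9/128,19/256,39/512]  R=[5/64,3/32,1/8,1/4,1/2,1]  => 79/1024
G_12 [BRRRRBRRBBBB]  L=[0,1/16,9/128,19/256,39/512,79/1024]  R=[5/64,3/32,1/8,1/4,1/2,1]  => 159/2048
G_13 [BRRRRBRRBBBBB]  L=[0,1/16,9/128,19/256,39/512,79/1024,159/2048]  R=[5/64,3/32,1/8,1/4,1/2,1]  => 319/4096
G_14 [BRRRRBRRBBBBBR]  L=[0,1/16,9/128,19/256,39/512,79/1024,159/2048]  R=[319/4096,5/64,3/32,1/8,1/4,1/2,1]  => 637/8192

637/8192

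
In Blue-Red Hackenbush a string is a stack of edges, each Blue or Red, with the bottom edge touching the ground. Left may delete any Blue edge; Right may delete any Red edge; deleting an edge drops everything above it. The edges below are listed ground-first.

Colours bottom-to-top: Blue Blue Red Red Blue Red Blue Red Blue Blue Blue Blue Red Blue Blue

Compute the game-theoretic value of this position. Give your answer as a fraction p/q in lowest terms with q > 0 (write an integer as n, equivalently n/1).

10999/8192

value_1 [B]  L=[0]  R=[—]  = 1
value_2 [BB]  L=[0 1]  R=[—]  = 2
value_3 [BBR]  L=[0 1]  R=[2]  = 3/2
value_4 [BBRR]  L=[0 1]  R=[3/2 2]  = 5/4
value_5 [BBRRB]  L=[0 1 5/4]  R=[3/2 2]  = 11/8
value_6 [BBRRBR]  L=[0 1 5/4]  R=[11/8 3/2 2]  = 21/16
value_7 [BBRRBRB]  L=[0 1 5/4 21/16]  R=[11/8 3/2 2]  = 43/32
value_8 [BBRRBRBR]  L=[0 1 5/4 21/16]  R=[43/32 11/8 3/2 2]  = 85/64
value_9 [BBRRBRBRB]  L=[0 1 5/4 21/16 85/64]  R=[43/32 11/8 3/2 2]  = 171/128
value_10 [BBRRBRBRBB]  L=[0 1 5/4 21/16 85/64 171/128]  R=[43/32 11/8 3/2 2]  = 343/256
value_11 [BBRRBRBRBBB]  L=[0 1 5/4 21/16 85/64 171/128 343/256]  R=[43/32 11/8 3/2 2]  = 687/512
value_12 [BBRRBRBRBBBB]  L=[0 1 5/4 21/16 85/64 171/128 343/256 687/512]  R=[43/32 11/8 3/2 2]  = 1375/1024
value_13 [BBRRBRBRBBBBR]  L=[0 1 5/4 21/16 85/64 171/128 343/256 687/512]  R=[1375/1024 43/32 11/8 3/2 2]  = 2749/2048
value_14 [BBRRBRBRBBBBRB]  L=[0 1 5/4 21/16 85/64 171/128 343/256 687/512 2749/2048]  R=[1375/1024 43/32 11/8 3/2 2]  = 5499/4096
value_15 [BBRRBRBRBBBBRBB]  L=[0 1 5/4 21/16 85/64 171/128 343/256 687/512 2749/2048 5499/4096]  R=[1375/1024 43/32 11/8 3/2 2]  = 10999/8192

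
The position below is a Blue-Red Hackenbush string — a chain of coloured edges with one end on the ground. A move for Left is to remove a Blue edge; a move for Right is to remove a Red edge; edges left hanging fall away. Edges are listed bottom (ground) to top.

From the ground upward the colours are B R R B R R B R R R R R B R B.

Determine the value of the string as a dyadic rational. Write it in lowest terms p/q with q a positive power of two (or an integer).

Prefix values for B R R B R R B R R R R R B R B via {L|R} + simplicity:
step 1: add B to get B; options L={ 0 } R={ (no moves) } = 1
step 2: add R to get BR; options L={ 0 } R={ 1 } = 1/2
step 3: add R to get BRR; options L={ 0 } R={ 1/2, 1 } = 1/4
step 4: add B to get BRRB; options L={ 0, 1/4 } R={ 1/2, 1 } = 3/8
step 5: add R to get BRRBR; options L={ 0, 1/4 } R={ 3/8, 1/2, 1 } = 5/16
step 6: add R to get BRRBRR; options L={ 0, 1/4 } R={ 5/16, 3/8, 1/2, 1 } = 9/32
step 7: add B to get BRRBRRB; options L={ 0, 1/4, 9/32 } R={ 5/16, 3/8, 1/2, 1 } = 19/64
step 8: add R to get BRRBRRBR; options L={ 0, 1/4, 9/32 } R={ 19/64, 5/16, 3/8, 1/2, 1 } = 37/128
step 9: add R to get BRRBRRBRR; options L={ 0, 1/4, 9/32 } R={ 37/128, 19/64, 5/16, 3/8, 1/2, 1 } = 73/256
step 10: add R to get BRRBRRBRRR; options L={ 0, 1/4, 9/32 } R={ 73/256, 37/128, 19/64, 5/16, 3/8, 1/2, 1 } = 145/512
step 11: add R to get BRRBRRBRRRR; options L={ 0, 1/4, 9/32 } R={ 145/512, 73/256, 37/128, 19/64, 5/16, 3/8, 1/2, 1 } = 289/1024
step 12: add R to get BRRBRRBRRRRR; options L={ 0, 1/4, 9/32 } R={ 289/1024, 145/512, 73/256, 37/128, 19/64, 5/16, 3/8, 1/2, 1 } = 577/2048
step 13: add B to get BRRBRRBRRRRRB; options L={ 0, 1/4, 9/32, 577/2048 } R={ 289/1024, 145/512, 73/256, 37/128, 19/64, 5/16, 3/8, 1/2, 1 } = 1155/4096
step 14: add R to get BRRBRRBRRRRRBR; options L={ 0, 1/4, 9/32, 577/2048 } R={ 1155/4096, 289/1024, 145/512, 73/256, 37/128, 19/64, 5/16, 3/8, 1/2, 1 } = 2309/8192
step 15: add B to get BRRBRRBRRRRRBRB; options L={ 0, 1/4, 9/32, 577/2048, 2309/8192 } R={ 1155/4096, 289/1024, 145/512, 73/256, 37/128, 19/64, 5/16, 3/8, 1/2, 1 } = 4619/16384

4619/16384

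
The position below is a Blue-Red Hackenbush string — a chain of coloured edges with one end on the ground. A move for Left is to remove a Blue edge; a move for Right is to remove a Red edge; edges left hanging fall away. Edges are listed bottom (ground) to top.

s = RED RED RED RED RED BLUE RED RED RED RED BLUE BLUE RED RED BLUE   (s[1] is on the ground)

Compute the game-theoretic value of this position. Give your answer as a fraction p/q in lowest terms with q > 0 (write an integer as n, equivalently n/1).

-5069/1024

Recurse on prefixes of the 15-edge string RED RED RED RED RED BLUE RED RED RED RED BLUE BLUE RED RED BLUE:
G(R) = {  | 0 } — -1
G(RR) = {  | -1, 0 } — -2
G(RRR) = {  | -2, -1, 0 } — -3
G(RRRR) = {  | -3, -2, -1, 0 } — -4
G(RRRRR) = {  | -4, -3, -2, -1, 0 } — -5
G(RRRRRB) = { -5 | -4, -3, -2, -1, 0 } — -9/2
G(RRRRRBR) = { -5 | -9/2, -4, -3, -2, -1, 0 } — -19/4
G(RRRRRBRR) = { -5 | -19/4, -9/2, -4, -3, -2, -1, 0 } — -39/8
G(RRRRRBRRR) = { -5 | -39/8, -19/4, -9/2, -4, -3, -2, -1, 0 } — -79/16
G(RRRRRBRRRR) = { -5 | -79/16, -39/8, -19/4, -9/2, -4, -3, -2, -1, 0 } — -159/32
G(RRRRRBRRRRB) = { -5, -159/32 | -79/16, -39/8, -19/4, -9/2, -4, -3, -2, -1, 0 } — -317/64
G(RRRRRBRRRRBB) = { -5, -159/32, -317/64 | -79/16, -39/8, -19/4, -9/2, -4, -3, -2, -1, 0 } — -633/128
G(RRRRRBRRRRBBR) = { -5, -159/32, -317/64 | -633/128, -79/16, -39/8, -19/4, -9/2, -4, -3, -2, -1, 0 } — -1267/256
G(RRRRRBRRRRBBRR) = { -5, -159/32, -317/64 | -1267/256, -633/128, -79/16, -39/8, -19/4, -9/2, -4, -3, -2, -1, 0 } — -2535/512
G(RRRRRBRRRRBBRRB) = { -5, -159/32, -317/64, -2535/512 | -1267/256, -633/128, -79/16, -39/8, -19/4, -9/2, -4, -3, -2, -1, 0 } — -5069/1024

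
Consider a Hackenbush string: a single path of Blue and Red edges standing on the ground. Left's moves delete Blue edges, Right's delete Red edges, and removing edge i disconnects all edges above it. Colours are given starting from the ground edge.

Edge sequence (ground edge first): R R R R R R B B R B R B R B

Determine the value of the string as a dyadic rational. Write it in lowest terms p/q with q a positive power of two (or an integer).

Recurse on prefixes of the 14-edge string R R R R R R B B R B R B R B:
1 of 14 · R · max L −∞ · min R 0 -> -1
2 of 14 · RR · max L −∞ · min R -1 -> -2
3 of 14 · RRR · max L −∞ · min R -2 -> -3
4 of 14 · RRRR · max L −∞ · min R -3 -> -4
5 of 14 · RRRRR · max L −∞ · min R -4 -> -5
6 of 14 · RRRRRR · max L −∞ · min R -5 -> -6
7 of 14 · RRRRRRB · max L -6 · min R -5 -> -11/2
8 of 14 · RRRRRRBB · max L -11/2 · min R -5 -> -21/4
9 of 14 · RRRRRRBBR · max L -11/2 · min R -21/4 -> -43/8
10 of 14 · RRRRRRBBRB · max L -43/8 · min R -21/4 -> -85/16
11 of 14 · RRRRRRBBRBR · max L -43/8 · min R -85/16 -> -171/32
12 of 14 · RRRRRRBBRBRB · max L -171/32 · min R -85/16 -> -341/64
13 of 14 · RRRRRRBBRBRBR · max L -171/32 · min R -341/64 -> -683/128
14 of 14 · RRRRRRBBRBRBRB · max L -683/128 · min R -341/64 -> -1365/256

-1365/256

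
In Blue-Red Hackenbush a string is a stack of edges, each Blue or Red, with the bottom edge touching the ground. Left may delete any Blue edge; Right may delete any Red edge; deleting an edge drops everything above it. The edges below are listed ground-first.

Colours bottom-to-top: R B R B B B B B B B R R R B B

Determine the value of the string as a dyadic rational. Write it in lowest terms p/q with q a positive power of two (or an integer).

-8249/16384

Build G(s[:k]) for k = 1..15, string s = R B R B B B B B B B R R R B B.
edge 1 of 15 (R): {  | 0 } ⇒ -1
edge 2 of 15 (B): { -1 | 0 } ⇒ -1/2
edge 3 of 15 (R): { -1 | -1/2, 0 } ⇒ -3/4
edge 4 of 15 (B): { -1, -3/4 | -1/2, 0 } ⇒ -5/8
edge 5 of 15 (B): { -1, -3/4, -5/8 | -1/2, 0 } ⇒ -9/16
edge 6 of 15 (B): { -1, -3/4, -5/8, -9/16 | -1/2, 0 } ⇒ -17/32
edge 7 of 15 (B): { -1, -3/4, -5/8, -9/16, -17/32 | -1/2, 0 } ⇒ -33/64
edge 8 of 15 (B): { -1, -3/4, -5/8, -9/16, -17/32, -33/64 | -1/2, 0 } ⇒ -65/128
edge 9 of 15 (B): { -1, -3/4, -5/8, -9/16, -17/32, -33/64, -65/128 | -1/2, 0 } ⇒ -129/256
edge 10 of 15 (B): { -1, -3/4, -5/8, -9/16, -17/32, -33/64, -65/128, -129/256 | -1/2, 0 } ⇒ -257/512
edge 11 of 15 (R): { -1, -3/4, -5/8, -9/16, -17/32, -33/64, -65/128, -129/256 | -257/512, -1/2, 0 } ⇒ -515/1024
edge 12 of 15 (R): { -1, -3/4, -5/8, -9/16, -17/32, -33/64, -65/128, -129/256 | -515/1024, -257/512, -1/2, 0 } ⇒ -1031/2048
edge 13 of 15 (R): { -1, -3/4, -5/8, -9/16, -17/32, -33/64, -65/128, -129/256 | -1031/2048, -515/1024, -257/512, -1/2, 0 } ⇒ -2063/4096
edge 14 of 15 (B): { -1, -3/4, -5/8, -9/16, -17/32, -33/64, -65/128, -129/256, -2063/4096 | -1031/2048, -515/1024, -257/512, -1/2, 0 } ⇒ -4125/8192
edge 15 of 15 (B): { -1, -3/4, -5/8, -9/16, -17/32, -33/64, -65/128, -129/256, -2063/4096, -4125/8192 | -1031/2048, -515/1024, -257/512, -1/2, 0 } ⇒ -8249/16384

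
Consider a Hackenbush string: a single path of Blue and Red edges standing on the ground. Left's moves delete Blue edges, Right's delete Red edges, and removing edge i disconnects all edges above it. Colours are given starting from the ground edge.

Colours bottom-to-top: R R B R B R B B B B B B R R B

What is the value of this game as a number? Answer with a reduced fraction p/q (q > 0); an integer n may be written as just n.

-13325/8192

Build g(s[:k]) for k = 1..15, string s = R R B R B R B B B B B B R R B.
g(R) = { · | 0 } => -1
g(RR) = { · | -1; 0 } => -2
g(RRB) = { -2 | -1; 0 } => -3/2
g(RRBR) = { -2 | -3/2; -1; 0 } => -7/4
g(RRBRB) = { -2; -7/4 | -3/2; -1; 0 } => -13/8
g(RRBRBR) = { -2; -7/4 | -13/8; -3/2; -1; 0 } => -27/16
g(RRBRBRB) = { -2; -7/4; -27/16 | -13/8; -3/2; -1; 0 } => -53/32
g(RRBRBRBB) = { -2; -7/4; -27/16; -53/32 | -13/8; -3/2; -1; 0 } => -105/64
g(RRBRBRBBB) = { -2; -7/4; -27/16; -53/32; -105/64 | -13/8; -3/2; -1; 0 } => -209/128
g(RRBRBRBBBB) = { -2; -7/4; -27/16; -53/32; -105/64; -209/128 | -13/8; -3/2; -1; 0 } => -417/256
g(RRBRBRBBBBB) = { -2; -7/4; -27/16; -53/32; -105/64; -209/128; -417/256 | -13/8; -3/2; -1; 0 } => -833/512
g(RRBRBRBBBBBB) = { -2; -7/4; -27/16; -53/32; -105/64; -209/128; -417/256; -833/512 | -13/8; -3/2; -1; 0 } => -1665/1024
g(RRBRBRBBBBBBR) = { -2; -7/4; -27/16; -53/32; -105/64; -209/128; -417/256; -833/512 | -1665/1024; -13/8; -3/2; -1; 0 } => -3331/2048
g(RRBRBRBBBBBBRR) = { -2; -7/4; -27/16; -53/32; -105/64; -209/128; -417/256; -833/512 | -3331/2048; -1665/1024; -13/8; -3/2; -1; 0 } => -6663/4096
g(RRBRBRBBBBBBRRB) = { -2; -7/4; -27/16; -53/32; -105/64; -209/128; -417/256; -833/512; -6663/4096 | -3331/2048; -1665/1024; -13/8; -3/2; -1; 0 } => -13325/8192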